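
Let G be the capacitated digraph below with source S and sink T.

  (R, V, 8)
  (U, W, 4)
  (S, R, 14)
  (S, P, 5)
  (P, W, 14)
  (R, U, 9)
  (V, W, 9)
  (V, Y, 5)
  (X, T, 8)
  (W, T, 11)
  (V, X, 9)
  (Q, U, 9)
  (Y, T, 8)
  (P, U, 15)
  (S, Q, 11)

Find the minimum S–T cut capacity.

17

Augment S→P→W→T: bottleneck 5, flow now 5.
Augment S→Q→U→W→T: bottleneck 4, flow now 9.
Augment S→R→V→W→T: bottleneck 2, flow now 11.
Augment S→R→V→X→T: bottleneck 6, flow now 17.
No augmenting path remains; maximum flow = 17.
By max-flow min-cut, the minimum cut capacity equals the max flow.
In the residual graph, reachable from S: {S, Q, R, U}.
Min-cut edges: S→P (5), R→V (8), U→W (4); capacity 5 + 8 + 4 = 17.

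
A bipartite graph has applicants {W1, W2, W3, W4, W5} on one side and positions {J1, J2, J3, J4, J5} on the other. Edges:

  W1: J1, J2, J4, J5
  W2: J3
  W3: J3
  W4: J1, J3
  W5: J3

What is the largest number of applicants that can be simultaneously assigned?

3

Unit-capacity flow: source→left, listed edges, right→sink; max matching = max flow.
Augmenting path W1→J1 (+1); matched 1.
Augmenting path W2→J3 (+1); matched 2.
Augmenting path W4→J1→W1→J2 (+1); matched 3.
No augmenting path remains; maximum matching = 3.
König certificate: {W1, W4, J3} is a vertex cover of size 3 (every listed pair touches it), so no matching can be larger.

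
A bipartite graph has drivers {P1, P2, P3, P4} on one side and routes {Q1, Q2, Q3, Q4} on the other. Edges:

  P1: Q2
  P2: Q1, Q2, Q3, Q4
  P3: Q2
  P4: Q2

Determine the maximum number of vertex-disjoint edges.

Unit-capacity flow: source→left, listed edges, right→sink; max matching = max flow.
Augmenting path P1→Q2 (+1); matched 1.
Augmenting path P2→Q1 (+1); matched 2.
No augmenting path remains; maximum matching = 2.
König certificate: {P2, Q2} is a vertex cover of size 2 (every listed pair touches it), so no matching can be larger.

2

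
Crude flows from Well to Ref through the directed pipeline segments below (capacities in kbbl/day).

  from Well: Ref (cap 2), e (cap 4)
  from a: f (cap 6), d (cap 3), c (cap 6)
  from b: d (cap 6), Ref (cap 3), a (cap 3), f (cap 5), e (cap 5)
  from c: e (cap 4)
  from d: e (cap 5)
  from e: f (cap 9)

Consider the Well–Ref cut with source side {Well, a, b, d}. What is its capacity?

Edges leaving {Well, a, b, d}: Well→e (4), Well→Ref (2), a→c (6), a→f (6), b→e (5), b→f (5), b→Ref (3), d→e (5).
Cut capacity = 4 + 2 + 6 + 6 + 5 + 5 + 3 + 5 = 36.

36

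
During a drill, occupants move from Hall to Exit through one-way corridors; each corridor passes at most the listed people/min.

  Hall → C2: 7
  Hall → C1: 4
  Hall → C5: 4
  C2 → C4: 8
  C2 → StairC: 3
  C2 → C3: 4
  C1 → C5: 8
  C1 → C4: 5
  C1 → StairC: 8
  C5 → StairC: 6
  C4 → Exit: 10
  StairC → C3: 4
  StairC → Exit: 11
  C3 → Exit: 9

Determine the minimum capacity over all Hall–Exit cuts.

15

Augment Hall→C2→C4→Exit: bottleneck 7, flow now 7.
Augment Hall→C1→C4→Exit: bottleneck 3, flow now 10.
Augment Hall→C1→StairC→Exit: bottleneck 1, flow now 11.
Augment Hall→C5→StairC→Exit: bottleneck 4, flow now 15.
No augmenting path remains; maximum flow = 15.
By max-flow min-cut, the minimum cut capacity equals the max flow.
In the residual graph, reachable from Hall: {Hall}.
Min-cut edges: Hall→C2 (7), Hall→C1 (4), Hall→C5 (4); capacity 7 + 4 + 4 = 15.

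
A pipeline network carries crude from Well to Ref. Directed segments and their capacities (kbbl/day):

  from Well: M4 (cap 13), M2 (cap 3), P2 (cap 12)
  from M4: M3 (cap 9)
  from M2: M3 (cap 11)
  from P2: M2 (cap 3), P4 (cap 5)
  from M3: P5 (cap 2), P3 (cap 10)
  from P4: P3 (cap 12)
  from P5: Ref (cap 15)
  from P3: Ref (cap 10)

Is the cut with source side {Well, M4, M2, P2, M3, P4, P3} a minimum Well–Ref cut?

Given cut capacity: 2 + 10 = 12.
Augment Well→M4→M3→P5→Ref: bottleneck 2, flow now 2.
Augment Well→M4→M3→P3→Ref: bottleneck 7, flow now 9.
Augment Well→M2→M3→P3→Ref: bottleneck 3, flow now 12.
No augmenting path remains; maximum flow = 12.
Cut capacity 12 equals the max flow, so it is a minimum cut.

Yes — it is a minimum cut (capacity 12).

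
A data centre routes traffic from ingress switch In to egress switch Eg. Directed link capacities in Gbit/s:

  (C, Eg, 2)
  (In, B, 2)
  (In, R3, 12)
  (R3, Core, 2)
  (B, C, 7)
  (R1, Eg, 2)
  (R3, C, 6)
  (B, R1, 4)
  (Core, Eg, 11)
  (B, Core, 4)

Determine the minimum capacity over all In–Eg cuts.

Augment In→B→C→Eg: bottleneck 2, flow now 2.
Augment In→R3→Core→Eg: bottleneck 2, flow now 4.
Augment In→R3→C→B→R1→Eg: bottleneck 2, flow now 6. (uses reverse residual edge)
No augmenting path remains; maximum flow = 6.
By max-flow min-cut, the minimum cut capacity equals the max flow.
In the residual graph, reachable from In: {In, R3, C}.
Min-cut edges: In→B (2), R3→Core (2), C→Eg (2); capacity 2 + 2 + 2 = 6.

6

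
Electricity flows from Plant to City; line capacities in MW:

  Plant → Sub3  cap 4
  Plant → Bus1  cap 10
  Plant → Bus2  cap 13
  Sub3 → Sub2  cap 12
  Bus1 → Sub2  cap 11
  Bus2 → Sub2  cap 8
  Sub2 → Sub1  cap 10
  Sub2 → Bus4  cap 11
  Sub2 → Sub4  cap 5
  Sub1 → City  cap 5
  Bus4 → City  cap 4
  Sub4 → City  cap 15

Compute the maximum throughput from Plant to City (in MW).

14

Augment Plant→Sub3→Sub2→Sub1→City: bottleneck 4, flow now 4.
Augment Plant→Bus1→Sub2→Sub1→City: bottleneck 1, flow now 5.
Augment Plant→Bus1→Sub2→Bus4→City: bottleneck 4, flow now 9.
Augment Plant→Bus1→Sub2→Sub4→City: bottleneck 5, flow now 14.
No augmenting path remains; maximum flow = 14.
In the residual graph, reachable from Plant: {Plant, Sub3, Bus1, Bus2, Sub2, Sub1, Bus4}.
Min-cut edges: Sub2→Sub4 (5), Sub1→City (5), Bus4→City (4); capacity 5 + 5 + 4 = 14.
This cut is saturated, so no flow can exceed 14.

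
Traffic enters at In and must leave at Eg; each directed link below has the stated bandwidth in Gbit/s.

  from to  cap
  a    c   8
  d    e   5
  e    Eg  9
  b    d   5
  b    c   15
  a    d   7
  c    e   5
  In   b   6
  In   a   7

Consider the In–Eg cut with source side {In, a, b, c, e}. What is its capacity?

21

Edges leaving {In, a, b, c, e}: a→d (7), b→d (5), e→Eg (9).
Cut capacity = 7 + 5 + 9 = 21.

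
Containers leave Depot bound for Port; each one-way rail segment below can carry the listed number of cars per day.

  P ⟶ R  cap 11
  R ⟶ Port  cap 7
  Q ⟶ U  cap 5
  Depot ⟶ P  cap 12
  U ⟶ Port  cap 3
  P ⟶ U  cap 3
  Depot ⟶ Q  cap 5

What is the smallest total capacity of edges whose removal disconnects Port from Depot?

10

Augment Depot→P→R→Port: bottleneck 7, flow now 7.
Augment Depot→P→U→Port: bottleneck 3, flow now 10.
No augmenting path remains; maximum flow = 10.
By max-flow min-cut, the minimum cut capacity equals the max flow.
In the residual graph, reachable from Depot: {Depot, P, Q, R, U}.
Min-cut edges: R→Port (7), U→Port (3); capacity 7 + 3 = 10.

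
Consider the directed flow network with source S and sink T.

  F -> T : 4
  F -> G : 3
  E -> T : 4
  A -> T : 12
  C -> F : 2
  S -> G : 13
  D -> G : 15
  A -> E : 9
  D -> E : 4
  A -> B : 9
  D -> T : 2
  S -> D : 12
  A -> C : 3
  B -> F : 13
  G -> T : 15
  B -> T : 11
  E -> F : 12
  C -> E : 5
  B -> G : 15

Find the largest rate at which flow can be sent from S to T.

21

Augment S→D→T: bottleneck 2, flow now 2.
Augment S→G→T: bottleneck 13, flow now 15.
Augment S→D→E→T: bottleneck 4, flow now 19.
Augment S→D→G→T: bottleneck 2, flow now 21.
No augmenting path remains; maximum flow = 21.
In the residual graph, reachable from S: {S, D, G}.
Min-cut edges: D→E (4), D→T (2), G→T (15); capacity 4 + 2 + 15 = 21.
This cut is saturated, so no flow can exceed 21.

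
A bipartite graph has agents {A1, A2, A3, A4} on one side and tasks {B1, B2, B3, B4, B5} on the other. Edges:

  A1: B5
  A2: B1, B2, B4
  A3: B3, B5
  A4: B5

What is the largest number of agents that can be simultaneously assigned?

3

Unit-capacity flow: source→left, listed edges, right→sink; max matching = max flow.
Augmenting path A1→B5 (+1); matched 1.
Augmenting path A2→B1 (+1); matched 2.
Augmenting path A3→B3 (+1); matched 3.
No augmenting path remains; maximum matching = 3.
König certificate: {A2, A3, B5} is a vertex cover of size 3 (every listed pair touches it), so no matching can be larger.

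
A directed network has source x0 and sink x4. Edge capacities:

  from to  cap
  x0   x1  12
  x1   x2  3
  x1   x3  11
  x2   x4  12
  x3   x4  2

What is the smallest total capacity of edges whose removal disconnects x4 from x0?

Augment x0→x1→x2→x4: bottleneck 3, flow now 3.
Augment x0→x1→x3→x4: bottleneck 2, flow now 5.
No augmenting path remains; maximum flow = 5.
By max-flow min-cut, the minimum cut capacity equals the max flow.
In the residual graph, reachable from x0: {x0, x1, x3}.
Min-cut edges: x1→x2 (3), x3→x4 (2); capacity 3 + 2 = 5.

5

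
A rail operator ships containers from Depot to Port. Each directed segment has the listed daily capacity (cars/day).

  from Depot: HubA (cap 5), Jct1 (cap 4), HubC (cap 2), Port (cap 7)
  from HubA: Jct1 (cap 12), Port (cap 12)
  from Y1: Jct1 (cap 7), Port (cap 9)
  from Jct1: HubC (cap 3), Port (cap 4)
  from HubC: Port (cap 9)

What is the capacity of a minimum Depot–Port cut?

18

Augment Depot→Port: bottleneck 7, flow now 7.
Augment Depot→HubA→Port: bottleneck 5, flow now 12.
Augment Depot→Jct1→Port: bottleneck 4, flow now 16.
Augment Depot→HubC→Port: bottleneck 2, flow now 18.
No augmenting path remains; maximum flow = 18.
By max-flow min-cut, the minimum cut capacity equals the max flow.
In the residual graph, reachable from Depot: {Depot}.
Min-cut edges: Depot→HubA (5), Depot→Jct1 (4), Depot→HubC (2), Depot→Port (7); capacity 5 + 4 + 2 + 7 = 18.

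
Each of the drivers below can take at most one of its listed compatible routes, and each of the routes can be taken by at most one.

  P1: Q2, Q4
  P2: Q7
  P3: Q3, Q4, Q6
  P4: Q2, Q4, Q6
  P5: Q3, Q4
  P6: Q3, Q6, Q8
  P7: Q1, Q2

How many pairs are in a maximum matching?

Unit-capacity flow: source→left, listed edges, right→sink; max matching = max flow.
Augmenting path P1→Q2 (+1); matched 1.
Augmenting path P2→Q7 (+1); matched 2.
Augmenting path P3→Q3 (+1); matched 3.
Augmenting path P4→Q4 (+1); matched 4.
Augmenting path P6→Q6 (+1); matched 5.
Augmenting path P7→Q1 (+1); matched 6.
Augmenting path P5→Q3→P3→Q6→P6→Q8 (+1); matched 7.
No augmenting path remains; maximum matching = 7.
König certificate: {P1, P2, P3, P4, P5, P6, P7} is a vertex cover of size 7 (every listed pair touches it), so no matching can be larger.

7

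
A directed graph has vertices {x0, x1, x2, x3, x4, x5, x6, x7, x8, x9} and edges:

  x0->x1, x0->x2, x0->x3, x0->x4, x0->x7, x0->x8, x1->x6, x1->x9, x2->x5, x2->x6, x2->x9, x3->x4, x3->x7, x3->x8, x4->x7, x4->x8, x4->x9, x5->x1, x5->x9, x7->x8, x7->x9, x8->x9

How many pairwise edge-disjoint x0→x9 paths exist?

5

Assign every edge capacity 1; by Menger, the answer equals the max flow.
Path x0→x1→x9 (+1); total 1.
Path x0→x2→x9 (+1); total 2.
Path x0→x4→x9 (+1); total 3.
Path x0→x7→x9 (+1); total 4.
Path x0→x8→x9 (+1); total 5.
No residual x0→x9 path; max flow = 5.
Certifying cut of size 5: {x0→x1, x0→x2, x4→x9, x7→x9, x8→x9}.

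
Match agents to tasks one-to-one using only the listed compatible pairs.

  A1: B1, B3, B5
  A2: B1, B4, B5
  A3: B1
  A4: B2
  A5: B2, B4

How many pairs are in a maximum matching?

5

Unit-capacity flow: source→left, listed edges, right→sink; max matching = max flow.
Augmenting path A1→B1 (+1); matched 1.
Augmenting path A2→B4 (+1); matched 2.
Augmenting path A4→B2 (+1); matched 3.
Augmenting path A3→B1→A1→B3 (+1); matched 4.
Augmenting path A5→B4→A2→B5 (+1); matched 5.
No augmenting path remains; maximum matching = 5.
König certificate: {A1, A2, A3, A4, A5} is a vertex cover of size 5 (every listed pair touches it), so no matching can be larger.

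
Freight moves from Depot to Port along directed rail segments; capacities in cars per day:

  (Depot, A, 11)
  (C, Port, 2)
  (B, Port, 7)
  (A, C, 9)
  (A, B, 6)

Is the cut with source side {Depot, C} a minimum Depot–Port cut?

No — its capacity is 13, but the minimum cut has capacity 8.

Given cut capacity: 11 + 2 = 13.
Augment Depot→A→B→Port: bottleneck 6, flow now 6.
Augment Depot→A→C→Port: bottleneck 2, flow now 8.
No augmenting path remains; maximum flow = 8.
In the residual graph, reachable from Depot: {Depot, A, C}.
Min-cut edges: A→B (6), C→Port (2); capacity 6 + 2 = 8.
Cut capacity 13 exceeds the max flow 8, so it is not minimum.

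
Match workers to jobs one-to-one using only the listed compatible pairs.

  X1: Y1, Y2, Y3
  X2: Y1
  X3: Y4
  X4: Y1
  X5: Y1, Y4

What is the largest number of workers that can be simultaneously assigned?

3

Unit-capacity flow: source→left, listed edges, right→sink; max matching = max flow.
Augmenting path X1→Y1 (+1); matched 1.
Augmenting path X3→Y4 (+1); matched 2.
Augmenting path X2→Y1→X1→Y2 (+1); matched 3.
No augmenting path remains; maximum matching = 3.
König certificate: {X1, Y1, Y4} is a vertex cover of size 3 (every listed pair touches it), so no matching can be larger.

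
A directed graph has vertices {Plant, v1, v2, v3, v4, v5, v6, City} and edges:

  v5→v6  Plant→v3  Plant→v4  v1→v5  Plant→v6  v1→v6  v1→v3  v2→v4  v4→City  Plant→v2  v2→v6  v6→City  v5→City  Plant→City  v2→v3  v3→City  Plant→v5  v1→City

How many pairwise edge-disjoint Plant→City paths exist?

5

Assign every edge capacity 1; by Menger, the answer equals the max flow.
Path Plant→City (+1); total 1.
Path Plant→v3→City (+1); total 2.
Path Plant→v4→City (+1); total 3.
Path Plant→v5→City (+1); total 4.
Path Plant→v6→City (+1); total 5.
No residual Plant→City path; max flow = 5.
Certifying cut of size 5: {Plant→City, Plant→v5, v3→City, v4→City, v6→City}.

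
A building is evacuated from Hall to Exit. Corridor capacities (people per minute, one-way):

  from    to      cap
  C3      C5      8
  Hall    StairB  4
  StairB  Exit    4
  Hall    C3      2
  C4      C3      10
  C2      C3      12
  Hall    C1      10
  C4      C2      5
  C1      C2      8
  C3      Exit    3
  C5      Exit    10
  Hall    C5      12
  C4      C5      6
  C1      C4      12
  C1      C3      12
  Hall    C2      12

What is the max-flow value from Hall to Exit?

Augment Hall→StairB→Exit: bottleneck 4, flow now 4.
Augment Hall→C3→Exit: bottleneck 2, flow now 6.
Augment Hall→C5→Exit: bottleneck 10, flow now 16.
Augment Hall→C1→C3→Exit: bottleneck 1, flow now 17.
No augmenting path remains; maximum flow = 17.
In the residual graph, reachable from Hall: {Hall, C1, C4, C2, C3, C5}.
Min-cut edges: Hall→StairB (4), C3→Exit (3), C5→Exit (10); capacity 4 + 3 + 10 = 17.
This cut is saturated, so no flow can exceed 17.

17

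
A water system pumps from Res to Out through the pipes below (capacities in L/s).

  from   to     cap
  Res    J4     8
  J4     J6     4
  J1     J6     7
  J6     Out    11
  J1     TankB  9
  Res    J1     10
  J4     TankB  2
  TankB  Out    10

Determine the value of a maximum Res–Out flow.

Augment Res→J4→J6→Out: bottleneck 4, flow now 4.
Augment Res→J4→TankB→Out: bottleneck 2, flow now 6.
Augment Res→J1→J6→Out: bottleneck 7, flow now 13.
Augment Res→J1→TankB→Out: bottleneck 3, flow now 16.
No augmenting path remains; maximum flow = 16.
In the residual graph, reachable from Res: {Res, J4}.
Min-cut edges: Res→J1 (10), J4→J6 (4), J4→TankB (2); capacity 10 + 4 + 2 = 16.
This cut is saturated, so no flow can exceed 16.

16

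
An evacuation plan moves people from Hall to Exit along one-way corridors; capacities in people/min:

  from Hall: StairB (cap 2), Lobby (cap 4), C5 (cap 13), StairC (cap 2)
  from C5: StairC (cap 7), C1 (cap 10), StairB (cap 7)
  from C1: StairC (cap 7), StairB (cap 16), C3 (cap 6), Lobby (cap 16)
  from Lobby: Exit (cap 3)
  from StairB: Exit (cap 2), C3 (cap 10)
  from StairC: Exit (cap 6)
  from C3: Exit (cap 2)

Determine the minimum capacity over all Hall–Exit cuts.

13

Augment Hall→Lobby→Exit: bottleneck 3, flow now 3.
Augment Hall→StairB→Exit: bottleneck 2, flow now 5.
Augment Hall→StairC→Exit: bottleneck 2, flow now 7.
Augment Hall→C5→StairC→Exit: bottleneck 4, flow now 11.
Augment Hall→C5→C1→C3→Exit: bottleneck 2, flow now 13.
No augmenting path remains; maximum flow = 13.
By max-flow min-cut, the minimum cut capacity equals the max flow.
In the residual graph, reachable from Hall: {Hall, C5, C1, Lobby, StairB, StairC, C3}.
Min-cut edges: Lobby→Exit (3), StairB→Exit (2), StairC→Exit (6), C3→Exit (2); capacity 3 + 2 + 6 + 2 = 13.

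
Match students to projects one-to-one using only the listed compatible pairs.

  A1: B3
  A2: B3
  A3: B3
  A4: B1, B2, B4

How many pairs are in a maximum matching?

2

Unit-capacity flow: source→left, listed edges, right→sink; max matching = max flow.
Augmenting path A1→B3 (+1); matched 1.
Augmenting path A4→B1 (+1); matched 2.
No augmenting path remains; maximum matching = 2.
König certificate: {A4, B3} is a vertex cover of size 2 (every listed pair touches it), so no matching can be larger.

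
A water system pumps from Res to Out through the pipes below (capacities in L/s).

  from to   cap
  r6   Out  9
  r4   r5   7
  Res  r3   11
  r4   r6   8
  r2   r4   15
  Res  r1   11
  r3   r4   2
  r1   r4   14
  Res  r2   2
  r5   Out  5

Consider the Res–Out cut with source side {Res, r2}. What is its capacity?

Edges leaving {Res, r2}: Res→r1 (11), Res→r3 (11), r2→r4 (15).
Cut capacity = 11 + 11 + 15 = 37.

37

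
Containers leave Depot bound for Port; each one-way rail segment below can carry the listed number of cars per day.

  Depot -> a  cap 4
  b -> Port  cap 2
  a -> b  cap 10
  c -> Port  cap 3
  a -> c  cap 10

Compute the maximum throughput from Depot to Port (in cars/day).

4

Augment Depot→a→b→Port: bottleneck 2, flow now 2.
Augment Depot→a→c→Port: bottleneck 2, flow now 4.
No augmenting path remains; maximum flow = 4.
In the residual graph, reachable from Depot: {Depot}.
Min-cut edges: Depot→a (4); capacity 4 = 4.
This cut is saturated, so no flow can exceed 4.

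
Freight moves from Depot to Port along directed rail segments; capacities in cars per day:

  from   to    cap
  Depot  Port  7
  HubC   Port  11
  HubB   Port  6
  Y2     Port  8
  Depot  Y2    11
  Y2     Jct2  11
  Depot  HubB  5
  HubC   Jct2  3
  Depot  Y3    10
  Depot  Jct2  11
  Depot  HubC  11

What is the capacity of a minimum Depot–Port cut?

Augment Depot→Port: bottleneck 7, flow now 7.
Augment Depot→HubC→Port: bottleneck 11, flow now 18.
Augment Depot→Y2→Port: bottleneck 8, flow now 26.
Augment Depot→HubB→Port: bottleneck 5, flow now 31.
No augmenting path remains; maximum flow = 31.
By max-flow min-cut, the minimum cut capacity equals the max flow.
In the residual graph, reachable from Depot: {Depot, Y3, Y2, Jct2}.
Min-cut edges: Depot→HubC (11), Depot→HubB (5), Depot→Port (7), Y2→Port (8); capacity 11 + 5 + 7 + 8 = 31.

31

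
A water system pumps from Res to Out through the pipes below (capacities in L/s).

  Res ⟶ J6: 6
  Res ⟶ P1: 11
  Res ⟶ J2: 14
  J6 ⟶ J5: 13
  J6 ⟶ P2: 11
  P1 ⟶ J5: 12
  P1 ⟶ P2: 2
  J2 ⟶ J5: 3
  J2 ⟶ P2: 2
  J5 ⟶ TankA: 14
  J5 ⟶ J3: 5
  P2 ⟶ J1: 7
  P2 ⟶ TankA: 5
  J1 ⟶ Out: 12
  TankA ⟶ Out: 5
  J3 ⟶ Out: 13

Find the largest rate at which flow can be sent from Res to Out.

Augment Res→J6→J5→TankA→Out: bottleneck 5, flow now 5.
Augment Res→J6→J5→J3→Out: bottleneck 1, flow now 6.
Augment Res→P1→J5→J3→Out: bottleneck 4, flow now 10.
Augment Res→P1→P2→J1→Out: bottleneck 2, flow now 12.
Augment Res→J2→P2→J1→Out: bottleneck 2, flow now 14.
Augment Res→P1→J5→J6→P2→J1→Out: bottleneck 3, flow now 17. (uses reverse residual edge)
No augmenting path remains; maximum flow = 17.
In the residual graph, reachable from Res: {Res, J6, P1, J2, J5, P2, TankA}.
Min-cut edges: J5→J3 (5), P2→J1 (7), TankA→Out (5); capacity 5 + 7 + 5 = 17.
This cut is saturated, so no flow can exceed 17.

17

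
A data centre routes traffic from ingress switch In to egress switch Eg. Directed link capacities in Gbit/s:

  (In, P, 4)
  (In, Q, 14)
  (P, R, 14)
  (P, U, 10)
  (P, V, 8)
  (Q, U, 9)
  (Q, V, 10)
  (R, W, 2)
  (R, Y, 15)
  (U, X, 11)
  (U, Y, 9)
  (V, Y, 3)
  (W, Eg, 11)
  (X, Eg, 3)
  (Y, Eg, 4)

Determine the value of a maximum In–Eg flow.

9

Augment In→P→R→W→Eg: bottleneck 2, flow now 2.
Augment In→P→R→Y→Eg: bottleneck 2, flow now 4.
Augment In→Q→U→X→Eg: bottleneck 3, flow now 7.
Augment In→Q→U→Y→Eg: bottleneck 2, flow now 9.
No augmenting path remains; maximum flow = 9.
In the residual graph, reachable from In: {In, P, Q, R, U, V, X, Y}.
Min-cut edges: R→W (2), X→Eg (3), Y→Eg (4); capacity 2 + 3 + 4 = 9.
This cut is saturated, so no flow can exceed 9.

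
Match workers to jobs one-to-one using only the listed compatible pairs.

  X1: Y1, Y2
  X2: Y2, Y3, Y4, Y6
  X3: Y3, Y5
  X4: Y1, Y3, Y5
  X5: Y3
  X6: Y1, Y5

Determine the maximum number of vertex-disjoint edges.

Unit-capacity flow: source→left, listed edges, right→sink; max matching = max flow.
Augmenting path X1→Y1 (+1); matched 1.
Augmenting path X2→Y2 (+1); matched 2.
Augmenting path X3→Y3 (+1); matched 3.
Augmenting path X4→Y5 (+1); matched 4.
Augmenting path X6→Y1→X1→Y2→X2→Y4 (+1); matched 5.
No augmenting path remains; maximum matching = 5.
König certificate: {X1, X2, Y1, Y3, Y5} is a vertex cover of size 5 (every listed pair touches it), so no matching can be larger.

5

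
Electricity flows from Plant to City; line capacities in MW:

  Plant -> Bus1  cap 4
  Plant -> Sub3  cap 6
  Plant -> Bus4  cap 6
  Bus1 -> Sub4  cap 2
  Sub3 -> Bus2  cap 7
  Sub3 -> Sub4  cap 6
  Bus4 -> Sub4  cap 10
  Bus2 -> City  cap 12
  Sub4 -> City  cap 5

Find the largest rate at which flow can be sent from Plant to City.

Augment Plant→Bus1→Sub4→City: bottleneck 2, flow now 2.
Augment Plant→Sub3→Bus2→City: bottleneck 6, flow now 8.
Augment Plant→Bus4→Sub4→City: bottleneck 3, flow now 11.
No augmenting path remains; maximum flow = 11.
In the residual graph, reachable from Plant: {Plant, Bus1, Bus4, Sub4}.
Min-cut edges: Plant→Sub3 (6), Sub4→City (5); capacity 6 + 5 = 11.
This cut is saturated, so no flow can exceed 11.

11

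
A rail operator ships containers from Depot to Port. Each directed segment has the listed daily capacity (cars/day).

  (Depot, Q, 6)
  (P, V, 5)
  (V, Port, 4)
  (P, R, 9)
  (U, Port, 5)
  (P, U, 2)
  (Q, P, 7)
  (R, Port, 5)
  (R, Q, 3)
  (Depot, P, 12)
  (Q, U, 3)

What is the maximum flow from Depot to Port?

Augment Depot→P→R→Port: bottleneck 5, flow now 5.
Augment Depot→P→U→Port: bottleneck 2, flow now 7.
Augment Depot→P→V→Port: bottleneck 4, flow now 11.
Augment Depot→Q→U→Port: bottleneck 3, flow now 14.
No augmenting path remains; maximum flow = 14.
In the residual graph, reachable from Depot: {Depot, P, Q, R, V}.
Min-cut edges: P→U (2), Q→U (3), R→Port (5), V→Port (4); capacity 2 + 3 + 5 + 4 = 14.
This cut is saturated, so no flow can exceed 14.

14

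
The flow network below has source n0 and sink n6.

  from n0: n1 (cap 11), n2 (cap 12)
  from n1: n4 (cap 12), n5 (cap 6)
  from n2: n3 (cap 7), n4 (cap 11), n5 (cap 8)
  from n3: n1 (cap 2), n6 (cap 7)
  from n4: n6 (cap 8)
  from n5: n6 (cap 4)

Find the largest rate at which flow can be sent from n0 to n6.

Augment n0→n1→n4→n6: bottleneck 8, flow now 8.
Augment n0→n1→n5→n6: bottleneck 3, flow now 11.
Augment n0→n2→n3→n6: bottleneck 7, flow now 18.
Augment n0→n2→n5→n6: bottleneck 1, flow now 19.
No augmenting path remains; maximum flow = 19.
In the residual graph, reachable from n0: {n0, n1, n2, n4, n5}.
Min-cut edges: n2→n3 (7), n4→n6 (8), n5→n6 (4); capacity 7 + 8 + 4 = 19.
This cut is saturated, so no flow can exceed 19.

19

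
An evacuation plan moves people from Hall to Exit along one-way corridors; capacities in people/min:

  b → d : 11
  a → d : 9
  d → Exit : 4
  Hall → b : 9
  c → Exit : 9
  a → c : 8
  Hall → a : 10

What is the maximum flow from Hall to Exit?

Augment Hall→a→c→Exit: bottleneck 8, flow now 8.
Augment Hall→a→d→Exit: bottleneck 2, flow now 10.
Augment Hall→b→d→Exit: bottleneck 2, flow now 12.
No augmenting path remains; maximum flow = 12.
In the residual graph, reachable from Hall: {Hall, a, b, d}.
Min-cut edges: a→c (8), d→Exit (4); capacity 8 + 4 = 12.
This cut is saturated, so no flow can exceed 12.

12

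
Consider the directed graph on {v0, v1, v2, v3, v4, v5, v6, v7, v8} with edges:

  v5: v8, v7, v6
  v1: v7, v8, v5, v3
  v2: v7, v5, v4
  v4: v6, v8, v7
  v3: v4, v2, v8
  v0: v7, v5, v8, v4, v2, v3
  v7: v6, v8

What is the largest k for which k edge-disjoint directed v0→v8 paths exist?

5

Assign every edge capacity 1; by Menger, the answer equals the max flow.
Path v0→v8 (+1); total 1.
Path v0→v3→v8 (+1); total 2.
Path v0→v4→v8 (+1); total 3.
Path v0→v5→v8 (+1); total 4.
Path v0→v7→v8 (+1); total 5.
No residual v0→v8 path; max flow = 5.
Certifying cut of size 5: {v0→v3, v0→v8, v4→v8, v5→v8, v7→v8}.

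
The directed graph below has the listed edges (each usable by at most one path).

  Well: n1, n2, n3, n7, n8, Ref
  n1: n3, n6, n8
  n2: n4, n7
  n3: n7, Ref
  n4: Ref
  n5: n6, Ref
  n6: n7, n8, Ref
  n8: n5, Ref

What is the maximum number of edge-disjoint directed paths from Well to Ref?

5

Assign every edge capacity 1; by Menger, the answer equals the max flow.
Path Well→Ref (+1); total 1.
Path Well→n3→Ref (+1); total 2.
Path Well→n8→Ref (+1); total 3.
Path Well→n1→n6→Ref (+1); total 4.
Path Well→n2→n4→Ref (+1); total 5.
No residual Well→Ref path; max flow = 5.
Certifying cut of size 5: {Well→Ref, Well→n1, Well→n2, Well→n3, Well→n8}.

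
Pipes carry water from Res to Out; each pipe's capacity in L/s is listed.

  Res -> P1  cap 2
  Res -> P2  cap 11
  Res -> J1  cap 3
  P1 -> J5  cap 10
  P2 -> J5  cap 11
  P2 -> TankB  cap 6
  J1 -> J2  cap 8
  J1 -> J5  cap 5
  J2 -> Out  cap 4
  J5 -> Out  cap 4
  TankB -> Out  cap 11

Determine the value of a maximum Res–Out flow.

13

Augment Res→P1→J5→Out: bottleneck 2, flow now 2.
Augment Res→P2→J5→Out: bottleneck 2, flow now 4.
Augment Res→P2→TankB→Out: bottleneck 6, flow now 10.
Augment Res→J1→J2→Out: bottleneck 3, flow now 13.
No augmenting path remains; maximum flow = 13.
In the residual graph, reachable from Res: {Res, P1, P2, J5}.
Min-cut edges: Res→J1 (3), P2→TankB (6), J5→Out (4); capacity 3 + 6 + 4 = 13.
This cut is saturated, so no flow can exceed 13.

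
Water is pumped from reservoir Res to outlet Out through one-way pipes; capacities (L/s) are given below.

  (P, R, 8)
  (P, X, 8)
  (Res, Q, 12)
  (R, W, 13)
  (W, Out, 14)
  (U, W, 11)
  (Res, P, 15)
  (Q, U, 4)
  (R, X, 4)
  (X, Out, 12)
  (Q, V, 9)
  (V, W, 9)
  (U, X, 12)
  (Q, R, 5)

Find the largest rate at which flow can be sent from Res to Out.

Augment Res→P→X→Out: bottleneck 8, flow now 8.
Augment Res→P→R→W→Out: bottleneck 7, flow now 15.
Augment Res→Q→R→W→Out: bottleneck 5, flow now 20.
Augment Res→Q→U→W→Out: bottleneck 2, flow now 22.
Augment Res→Q→U→X→Out: bottleneck 2, flow now 24.
Augment Res→Q→V→W→R→X→Out: bottleneck 2, flow now 26. (uses reverse residual edge)
No augmenting path remains; maximum flow = 26.
In the residual graph, reachable from Res: {Res, P, Q, R, U, V, W, X}.
Min-cut edges: W→Out (14), X→Out (12); capacity 14 + 12 = 26.
This cut is saturated, so no flow can exceed 26.

26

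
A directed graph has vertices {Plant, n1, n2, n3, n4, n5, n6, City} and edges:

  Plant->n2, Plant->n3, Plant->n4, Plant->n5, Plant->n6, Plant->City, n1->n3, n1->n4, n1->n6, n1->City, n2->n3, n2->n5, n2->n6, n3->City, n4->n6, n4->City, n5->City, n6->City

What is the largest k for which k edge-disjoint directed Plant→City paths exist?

Assign every edge capacity 1; by Menger, the answer equals the max flow.
Path Plant→City (+1); total 1.
Path Plant→n3→City (+1); total 2.
Path Plant→n4→City (+1); total 3.
Path Plant→n5→City (+1); total 4.
Path Plant→n6→City (+1); total 5.
No residual Plant→City path; max flow = 5.
Certifying cut of size 5: {Plant→City, Plant→n4, n3→City, n5→City, n6→City}.

5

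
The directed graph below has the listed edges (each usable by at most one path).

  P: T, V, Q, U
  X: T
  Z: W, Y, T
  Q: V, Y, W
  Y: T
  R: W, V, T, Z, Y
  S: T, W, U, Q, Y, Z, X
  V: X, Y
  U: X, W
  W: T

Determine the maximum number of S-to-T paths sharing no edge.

Assign every edge capacity 1; by Menger, the answer equals the max flow.
Path S→T (+1); total 1.
Path S→W→T (+1); total 2.
Path S→X→T (+1); total 3.
Path S→Y→T (+1); total 4.
Path S→Z→T (+1); total 5.
No residual S→T path; max flow = 5.
Certifying cut of size 5: {S→T, S→Z, W→T, X→T, Y→T}.

5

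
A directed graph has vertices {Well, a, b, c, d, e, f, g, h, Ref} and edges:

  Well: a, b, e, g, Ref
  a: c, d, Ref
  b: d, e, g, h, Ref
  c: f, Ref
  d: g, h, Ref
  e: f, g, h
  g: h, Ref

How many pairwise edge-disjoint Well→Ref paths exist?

Assign every edge capacity 1; by Menger, the answer equals the max flow.
Path Well→Ref (+1); total 1.
Path Well→a→Ref (+1); total 2.
Path Well→b→Ref (+1); total 3.
Path Well→g→Ref (+1); total 4.
No residual Well→Ref path; max flow = 4.
Certifying cut of size 4: {Well→Ref, Well→a, Well→b, g→Ref}.

4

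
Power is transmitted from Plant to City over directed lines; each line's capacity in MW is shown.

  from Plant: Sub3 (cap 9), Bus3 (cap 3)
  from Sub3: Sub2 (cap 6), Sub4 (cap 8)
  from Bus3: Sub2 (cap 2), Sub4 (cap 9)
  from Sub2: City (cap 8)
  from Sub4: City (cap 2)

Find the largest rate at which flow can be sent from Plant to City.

Augment Plant→Sub3→Sub2→City: bottleneck 6, flow now 6.
Augment Plant→Sub3→Sub4→City: bottleneck 2, flow now 8.
Augment Plant→Bus3→Sub2→City: bottleneck 2, flow now 10.
No augmenting path remains; maximum flow = 10.
In the residual graph, reachable from Plant: {Plant, Sub3, Bus3, Sub4}.
Min-cut edges: Sub3→Sub2 (6), Bus3→Sub2 (2), Sub4→City (2); capacity 6 + 2 + 2 = 10.
This cut is saturated, so no flow can exceed 10.

10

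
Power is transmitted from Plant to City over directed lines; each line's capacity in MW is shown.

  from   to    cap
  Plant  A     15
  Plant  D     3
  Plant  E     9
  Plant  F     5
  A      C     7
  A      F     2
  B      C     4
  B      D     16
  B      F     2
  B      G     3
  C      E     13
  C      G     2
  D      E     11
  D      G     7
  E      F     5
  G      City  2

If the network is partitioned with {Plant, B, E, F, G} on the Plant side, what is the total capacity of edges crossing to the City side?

Edges leaving {Plant, B, E, F, G}: Plant→A (15), Plant→D (3), B→C (4), B→D (16), G→City (2).
Cut capacity = 15 + 3 + 4 + 16 + 2 = 40.

40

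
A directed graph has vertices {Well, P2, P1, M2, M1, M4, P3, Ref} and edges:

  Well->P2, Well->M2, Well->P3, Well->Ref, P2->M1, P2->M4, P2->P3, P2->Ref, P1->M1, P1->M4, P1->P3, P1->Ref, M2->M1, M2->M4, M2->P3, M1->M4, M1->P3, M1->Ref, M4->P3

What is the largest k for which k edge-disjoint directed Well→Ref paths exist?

Assign every edge capacity 1; by Menger, the answer equals the max flow.
Path Well→Ref (+1); total 1.
Path Well→P2→Ref (+1); total 2.
Path Well→M2→M1→Ref (+1); total 3.
No residual Well→Ref path; max flow = 3.
Certifying cut of size 3: {Well→M2, Well→P2, Well→Ref}.

3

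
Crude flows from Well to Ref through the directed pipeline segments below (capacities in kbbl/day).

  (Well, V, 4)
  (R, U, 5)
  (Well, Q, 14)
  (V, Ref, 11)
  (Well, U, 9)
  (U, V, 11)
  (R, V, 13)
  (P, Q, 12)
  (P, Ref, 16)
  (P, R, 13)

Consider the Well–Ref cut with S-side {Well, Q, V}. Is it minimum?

No — its capacity is 20, but the minimum cut has capacity 11.

Given cut capacity: 9 + 11 = 20.
Augment Well→V→Ref: bottleneck 4, flow now 4.
Augment Well→U→V→Ref: bottleneck 7, flow now 11.
No augmenting path remains; maximum flow = 11.
In the residual graph, reachable from Well: {Well, Q, U, V}.
Min-cut edges: V→Ref (11); capacity 11 = 11.
Cut capacity 20 exceeds the max flow 11, so it is not minimum.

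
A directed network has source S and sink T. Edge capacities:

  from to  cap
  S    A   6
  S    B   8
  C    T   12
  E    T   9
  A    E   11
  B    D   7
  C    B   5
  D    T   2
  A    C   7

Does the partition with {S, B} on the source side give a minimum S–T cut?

No — its capacity is 13, but the minimum cut has capacity 8.

Given cut capacity: 6 + 7 = 13.
Augment S→A→C→T: bottleneck 6, flow now 6.
Augment S→B→D→T: bottleneck 2, flow now 8.
No augmenting path remains; maximum flow = 8.
In the residual graph, reachable from S: {S, B, D}.
Min-cut edges: S→A (6), D→T (2); capacity 6 + 2 = 8.
Cut capacity 13 exceeds the max flow 8, so it is not minimum.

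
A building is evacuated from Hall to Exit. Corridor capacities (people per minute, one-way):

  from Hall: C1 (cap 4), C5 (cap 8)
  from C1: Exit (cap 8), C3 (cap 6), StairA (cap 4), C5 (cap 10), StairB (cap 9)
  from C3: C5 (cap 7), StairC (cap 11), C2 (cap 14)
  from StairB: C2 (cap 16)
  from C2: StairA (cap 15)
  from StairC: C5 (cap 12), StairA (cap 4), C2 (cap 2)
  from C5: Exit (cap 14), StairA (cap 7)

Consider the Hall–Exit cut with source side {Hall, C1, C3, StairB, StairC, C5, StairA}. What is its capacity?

Edges leaving {Hall, C1, C3, StairB, StairC, C5, StairA}: C1→Exit (8), C3→C2 (14), StairB→C2 (16), StairC→C2 (2), C5→Exit (14).
Cut capacity = 8 + 14 + 16 + 2 + 14 = 54.

54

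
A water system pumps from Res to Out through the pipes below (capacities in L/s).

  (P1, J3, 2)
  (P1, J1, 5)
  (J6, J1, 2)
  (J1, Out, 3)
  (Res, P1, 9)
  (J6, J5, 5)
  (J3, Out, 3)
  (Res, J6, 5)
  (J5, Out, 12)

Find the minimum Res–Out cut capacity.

Augment Res→P1→J3→Out: bottleneck 2, flow now 2.
Augment Res→P1→J1→Out: bottleneck 3, flow now 5.
Augment Res→J6→J5→Out: bottleneck 5, flow now 10.
No augmenting path remains; maximum flow = 10.
By max-flow min-cut, the minimum cut capacity equals the max flow.
In the residual graph, reachable from Res: {Res, P1, J1}.
Min-cut edges: Res→J6 (5), P1→J3 (2), J1→Out (3); capacity 5 + 2 + 3 = 10.

10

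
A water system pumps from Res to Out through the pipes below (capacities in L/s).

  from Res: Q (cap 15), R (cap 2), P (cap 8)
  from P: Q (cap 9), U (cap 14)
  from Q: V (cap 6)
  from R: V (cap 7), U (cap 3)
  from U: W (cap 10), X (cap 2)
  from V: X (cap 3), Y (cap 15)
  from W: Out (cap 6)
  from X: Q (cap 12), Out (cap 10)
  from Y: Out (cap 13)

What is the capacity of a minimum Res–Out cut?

16

Augment Res→P→U→W→Out: bottleneck 6, flow now 6.
Augment Res→P→U→X→Out: bottleneck 2, flow now 8.
Augment Res→Q→V→X→Out: bottleneck 3, flow now 11.
Augment Res→Q→V→Y→Out: bottleneck 3, flow now 14.
Augment Res→R→V→Y→Out: bottleneck 2, flow now 16.
No augmenting path remains; maximum flow = 16.
By max-flow min-cut, the minimum cut capacity equals the max flow.
In the residual graph, reachable from Res: {Res, Q}.
Min-cut edges: Res→P (8), Res→R (2), Q→V (6); capacity 8 + 2 + 6 = 16.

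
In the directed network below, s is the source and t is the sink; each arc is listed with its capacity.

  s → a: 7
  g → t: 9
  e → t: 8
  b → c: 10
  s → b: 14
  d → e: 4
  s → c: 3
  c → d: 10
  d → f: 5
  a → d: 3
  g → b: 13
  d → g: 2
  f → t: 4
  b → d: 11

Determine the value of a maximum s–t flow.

Augment s→a→d→e→t: bottleneck 3, flow now 3.
Augment s→b→d→e→t: bottleneck 1, flow now 4.
Augment s→b→d→f→t: bottleneck 4, flow now 8.
Augment s→b→d→g→t: bottleneck 2, flow now 10.
No augmenting path remains; maximum flow = 10.
In the residual graph, reachable from s: {s, a, b, c, d, f}.
Min-cut edges: d→e (4), d→g (2), f→t (4); capacity 4 + 2 + 4 = 10.
This cut is saturated, so no flow can exceed 10.

10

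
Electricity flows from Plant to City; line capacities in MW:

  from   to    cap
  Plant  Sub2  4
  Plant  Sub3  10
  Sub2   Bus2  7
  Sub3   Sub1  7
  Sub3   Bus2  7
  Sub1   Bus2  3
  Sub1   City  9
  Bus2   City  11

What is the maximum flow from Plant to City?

Augment Plant→Sub2→Bus2→City: bottleneck 4, flow now 4.
Augment Plant→Sub3→Sub1→City: bottleneck 7, flow now 11.
Augment Plant→Sub3→Bus2→City: bottleneck 3, flow now 14.
No augmenting path remains; maximum flow = 14.
In the residual graph, reachable from Plant: {Plant}.
Min-cut edges: Plant→Sub2 (4), Plant→Sub3 (10); capacity 4 + 10 = 14.
This cut is saturated, so no flow can exceed 14.

14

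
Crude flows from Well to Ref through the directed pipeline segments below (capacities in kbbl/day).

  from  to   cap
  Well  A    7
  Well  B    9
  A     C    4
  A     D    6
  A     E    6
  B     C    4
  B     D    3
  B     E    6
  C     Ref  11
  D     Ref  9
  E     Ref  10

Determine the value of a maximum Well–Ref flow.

Augment Well→A→C→Ref: bottleneck 4, flow now 4.
Augment Well→A→D→Ref: bottleneck 3, flow now 7.
Augment Well→B→C→Ref: bottleneck 4, flow now 11.
Augment Well→B→D→Ref: bottleneck 3, flow now 14.
Augment Well→B→E→Ref: bottleneck 2, flow now 16.
No augmenting path remains; maximum flow = 16.
In the residual graph, reachable from Well: {Well}.
Min-cut edges: Well→A (7), Well→B (9); capacity 7 + 9 = 16.
This cut is saturated, so no flow can exceed 16.

16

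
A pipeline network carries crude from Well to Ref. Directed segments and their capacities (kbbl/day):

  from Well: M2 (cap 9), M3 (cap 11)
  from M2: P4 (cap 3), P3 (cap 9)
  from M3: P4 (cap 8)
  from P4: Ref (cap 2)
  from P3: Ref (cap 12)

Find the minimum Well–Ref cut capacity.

Augment Well→M2→P4→Ref: bottleneck 2, flow now 2.
Augment Well→M2→P3→Ref: bottleneck 7, flow now 9.
Augment Well→M3→P4→M2→P3→Ref: bottleneck 2, flow now 11. (uses reverse residual edge)
No augmenting path remains; maximum flow = 11.
By max-flow min-cut, the minimum cut capacity equals the max flow.
In the residual graph, reachable from Well: {Well, M3, P4}.
Min-cut edges: Well→M2 (9), P4→Ref (2); capacity 9 + 2 = 11.

11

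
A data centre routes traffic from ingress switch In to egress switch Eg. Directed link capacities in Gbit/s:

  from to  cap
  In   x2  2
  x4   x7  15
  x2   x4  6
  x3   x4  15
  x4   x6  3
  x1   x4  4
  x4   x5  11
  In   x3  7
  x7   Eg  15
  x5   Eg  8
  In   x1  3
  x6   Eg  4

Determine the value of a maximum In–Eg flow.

Augment In→x1→x4→x5→Eg: bottleneck 3, flow now 3.
Augment In→x2→x4→x5→Eg: bottleneck 2, flow now 5.
Augment In→x3→x4→x5→Eg: bottleneck 3, flow now 8.
Augment In→x3→x4→x6→Eg: bottleneck 3, flow now 11.
Augment In→x3→x4→x7→Eg: bottleneck 1, flow now 12.
No augmenting path remains; maximum flow = 12.
In the residual graph, reachable from In: {In}.
Min-cut edges: In→x1 (3), In→x2 (2), In→x3 (7); capacity 3 + 2 + 7 = 12.
This cut is saturated, so no flow can exceed 12.

12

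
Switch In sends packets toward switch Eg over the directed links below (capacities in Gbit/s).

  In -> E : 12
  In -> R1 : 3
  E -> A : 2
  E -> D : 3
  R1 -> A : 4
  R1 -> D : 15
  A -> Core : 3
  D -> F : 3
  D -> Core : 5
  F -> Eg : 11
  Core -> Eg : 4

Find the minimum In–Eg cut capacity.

7

Augment In→E→A→Core→Eg: bottleneck 2, flow now 2.
Augment In→E→D→F→Eg: bottleneck 3, flow now 5.
Augment In→R1→A→Core→Eg: bottleneck 1, flow now 6.
Augment In→R1→D→Core→Eg: bottleneck 1, flow now 7.
No augmenting path remains; maximum flow = 7.
By max-flow min-cut, the minimum cut capacity equals the max flow.
In the residual graph, reachable from In: {In, E, R1, A, D, Core}.
Min-cut edges: D→F (3), Core→Eg (4); capacity 3 + 4 = 7.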